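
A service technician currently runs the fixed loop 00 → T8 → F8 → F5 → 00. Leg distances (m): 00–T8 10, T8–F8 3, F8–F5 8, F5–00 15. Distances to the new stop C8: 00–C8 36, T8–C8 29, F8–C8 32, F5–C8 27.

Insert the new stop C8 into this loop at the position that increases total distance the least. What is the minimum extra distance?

Insertion cost between consecutive stops i–j is d(i,C8) + d(C8,j) − d(i,j):
  between 00 and T8: 36 + 29 − 10 = 55
  between T8 and F8: 29 + 32 − 3 = 58
  between F8 and F5: 32 + 27 − 8 = 51
  between F5 and 00: 27 + 36 − 15 = 48
Cheapest insertion is between F5 and 00, adding 48.
New total = 36 + 48 = 84.

Minimum extra distance: 48 m, inserting C8 between F5 and 00.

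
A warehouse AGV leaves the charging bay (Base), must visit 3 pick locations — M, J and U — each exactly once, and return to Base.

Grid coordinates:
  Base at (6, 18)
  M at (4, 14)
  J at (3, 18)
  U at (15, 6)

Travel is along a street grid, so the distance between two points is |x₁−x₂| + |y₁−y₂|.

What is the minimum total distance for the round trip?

Base→M→J→U→Base: 6+5+24+21 = 56
Base→M→U→J→Base: 6+19+24+3 = 52
Base→J→M→U→Base: 3+5+19+21 = 48
The minimum is 48.
One optimal route: Base → J → M → U → Base (or its reverse).

Shortest round trip = 48.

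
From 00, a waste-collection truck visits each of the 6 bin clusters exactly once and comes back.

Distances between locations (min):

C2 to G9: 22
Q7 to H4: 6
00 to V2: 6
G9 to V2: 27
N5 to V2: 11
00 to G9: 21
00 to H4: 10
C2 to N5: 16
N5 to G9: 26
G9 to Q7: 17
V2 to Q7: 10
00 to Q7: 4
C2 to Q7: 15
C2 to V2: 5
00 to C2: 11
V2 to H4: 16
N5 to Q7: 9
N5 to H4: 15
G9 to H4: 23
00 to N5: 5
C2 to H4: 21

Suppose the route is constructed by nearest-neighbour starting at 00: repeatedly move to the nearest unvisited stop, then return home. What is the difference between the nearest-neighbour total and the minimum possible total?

The nearest-neighbour route is 8 min longer than optimal.

From 00: Q7=4, N5=5, V2=6, H4=10, C2=11, G9=21 → choose Q7 (4).
From Q7: H4=6, N5=9, V2=10, C2=15, G9=17 → choose H4 (6).
From H4: N5=15, V2=16, C2=21, G9=23 → choose N5 (15).
From N5: V2=11, C2=16, G9=26 → choose V2 (11).
From V2: C2=5, G9=27 → choose C2 (5).
From C2: G9=22 → choose G9 (22).
NN route 00 → Q7 → H4 → N5 → V2 → C2 → G9 → 00 costs 84.
Optimal: 00 → N5 → V2 → C2 → G9 → Q7 → H4 → 00 costs 76 (by enumerating all 360 distinct tours).
Excess = 84 − 76 = 8.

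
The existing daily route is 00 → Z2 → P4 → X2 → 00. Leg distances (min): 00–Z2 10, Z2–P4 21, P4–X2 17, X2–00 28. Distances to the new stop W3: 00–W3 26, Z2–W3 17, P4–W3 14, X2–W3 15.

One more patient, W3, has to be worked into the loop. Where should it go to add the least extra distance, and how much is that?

Insertion cost between consecutive stops i–j is d(i,W3) + d(W3,j) − d(i,j):
  between 00 and Z2: 26 + 17 − 10 = 33
  between Z2 and P4: 17 + 14 − 21 = 10
  between P4 and X2: 14 + 15 − 17 = 12
  between X2 and 00: 15 + 26 − 28 = 13
Cheapest insertion is between Z2 and P4, adding 10.
New total = 76 + 10 = 86.

+10 min — insert W3 between Z2 and P4.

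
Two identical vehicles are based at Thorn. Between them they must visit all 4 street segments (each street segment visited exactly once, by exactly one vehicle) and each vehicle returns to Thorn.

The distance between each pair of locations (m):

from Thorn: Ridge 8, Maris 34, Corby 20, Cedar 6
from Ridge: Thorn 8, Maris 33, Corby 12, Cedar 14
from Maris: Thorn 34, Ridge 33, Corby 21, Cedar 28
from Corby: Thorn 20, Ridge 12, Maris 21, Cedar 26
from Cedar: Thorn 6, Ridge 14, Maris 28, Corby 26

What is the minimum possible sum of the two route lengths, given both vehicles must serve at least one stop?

There are 2^3 − 1 = 7 ways to divide the 4 stops into two non-empty groups. For each, the best each vehicle can do is its own shortest tour through its group:
  {Ridge} + {Maris, Corby, Cedar}: 16 + 75 = 91
  {Maris} + {Ridge, Corby, Cedar}: 68 + 52 = 120
  {Ridge, Maris} + {Corby, Cedar}: 75 + 52 = 127
  {Corby} + {Ridge, Maris, Cedar}: 40 + 75 = 115
  {Ridge, Corby} + {Maris, Cedar}: 40 + 68 = 108
  {Maris, Corby} + {Ridge, Cedar}: 75 + 28 = 103
  … (7 splits in total)
  {Ridge, Maris, Corby} + {Cedar}: 75 + 12 = 87  ← best
Best: vehicle 1 Thorn → Ridge → Corby → Maris → Thorn = 75; vehicle 2 Thorn → Cedar → Thorn = 12; combined 87.

Minimum combined distance: 87 m.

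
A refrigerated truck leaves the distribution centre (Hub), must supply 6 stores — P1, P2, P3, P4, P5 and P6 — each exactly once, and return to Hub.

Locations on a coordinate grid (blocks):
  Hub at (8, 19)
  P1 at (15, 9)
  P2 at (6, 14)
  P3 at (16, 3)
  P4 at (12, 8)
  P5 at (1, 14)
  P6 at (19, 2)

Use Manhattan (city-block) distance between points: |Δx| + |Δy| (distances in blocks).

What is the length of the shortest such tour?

70 blocks — the shortest possible round trip.

With 6 stops there are 6!/2 = 360 distinct round trips (a route and its reverse cost the same).
Hub - P1 - P2 - P3 - P4 - P5 - P6 - Hub: 17+14+21+9+17+30+28 = 136
Hub - P1 - P2 - P3 - P4 - P6 - P5 - Hub: 17+14+21+9+13+30+12 = 116
Hub - P1 - P2 - P3 - P5 - P4 - P6 - Hub: 17+14+21+26+17+13+28 = 136
Hub - P1 - P2 - P3 - P5 - P6 - P4 - Hub: 17+14+21+26+30+13+15 = 136
Hub - P1 - P2 - P3 - P6 - P4 - P5 - Hub: 17+14+21+4+13+17+12 = 98
Hub - P1 - P2 - P3 - P6 - P5 - P4 - Hub: 17+14+21+4+30+17+15 = 118
Hub - P1 - P2 - P4 - P3 - P5 - P6 - Hub: 17+14+12+9+26+30+28 = 136
Hub - P1 - P2 - P4 - P3 - P6 - P5 - Hub: 17+14+12+9+4+30+12 = 98
… (352 more)
Hub - P1 - P3 - P6 - P4 - P2 - P5 - Hub: 17+7+4+13+12+5+12 = 70  ← best
The minimum is 70.
One optimal route: Hub → P1 → P3 → P6 → P4 → P2 → P5 → Hub (or its reverse).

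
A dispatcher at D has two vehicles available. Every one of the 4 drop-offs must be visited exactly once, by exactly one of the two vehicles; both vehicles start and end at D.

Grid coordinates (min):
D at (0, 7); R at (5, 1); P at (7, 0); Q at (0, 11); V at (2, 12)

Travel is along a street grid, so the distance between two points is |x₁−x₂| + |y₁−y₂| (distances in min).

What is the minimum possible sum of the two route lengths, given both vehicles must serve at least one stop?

Minimum combined distance: 42 min.

Check every non-empty split of the stops between the two vehicles; for each half take its own optimal tour:
  {R} + {P, Q, V}: 22 + 38 = 60
  {P} + {R, Q, V}: 28 + 32 = 60
  {R, P} + {Q, V}: 28 + 14 = 42
  {Q} + {R, P, V}: 8 + 38 = 46
  {R, Q} + {P, V}: 30 + 38 = 68
  {P, Q} + {R, V}: 36 + 32 = 68
  … (7 splits in total)
Best: vehicle 1 D → R → P → D = 28; vehicle 2 D → Q → V → D = 14; combined 42.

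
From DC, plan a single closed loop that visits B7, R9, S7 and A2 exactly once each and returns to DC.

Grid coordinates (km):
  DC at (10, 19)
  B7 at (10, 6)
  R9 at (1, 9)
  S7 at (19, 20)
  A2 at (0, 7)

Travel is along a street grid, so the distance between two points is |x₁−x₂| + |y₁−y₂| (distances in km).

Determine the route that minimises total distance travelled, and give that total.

Minimum total distance: 66 km.

DC → B7 → R9 → S7 → A2 → DC: 13+12+29+32+22 = 108
DC → B7 → R9 → A2 → S7 → DC: 13+12+3+32+10 = 70
DC → B7 → S7 → R9 → A2 → DC: 13+23+29+3+22 = 90
DC → B7 → S7 → A2 → R9 → DC: 13+23+32+3+19 = 90
DC → B7 → A2 → R9 → S7 → DC: 13+11+3+29+10 = 66
DC → B7 → A2 → S7 → R9 → DC: 13+11+32+29+19 = 104
DC → R9 → B7 → S7 → A2 → DC: 19+12+23+32+22 = 108
DC → R9 → B7 → A2 → S7 → DC: 19+12+11+32+10 = 84
DC → R9 → S7 → B7 → A2 → DC: 19+29+23+11+22 = 104
DC → R9 → A2 → B7 → S7 → DC: 19+3+11+23+10 = 66
DC → S7 → B7 → R9 → A2 → DC: 10+23+12+3+22 = 70
DC → S7 → R9 → B7 → A2 → DC: 10+29+12+11+22 = 84
The minimum is 66.
One optimal route: DC → B7 → A2 → R9 → S7 → DC (or its reverse).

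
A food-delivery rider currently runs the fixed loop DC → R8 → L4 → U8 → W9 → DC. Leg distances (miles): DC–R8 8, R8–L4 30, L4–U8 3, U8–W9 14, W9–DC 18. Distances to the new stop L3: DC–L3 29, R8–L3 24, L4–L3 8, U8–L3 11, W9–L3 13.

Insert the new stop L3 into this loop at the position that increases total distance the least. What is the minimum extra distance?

Insertion cost between consecutive stops i–j is d(i,L3) + d(L3,j) − d(i,j):
  between DC and R8: 29 + 24 − 8 = 45
  between R8 and L4: 24 + 8 − 30 = 2
  between L4 and U8: 8 + 11 − 3 = 16
  between U8 and W9: 11 + 13 − 14 = 10
  between W9 and DC: 13 + 29 − 18 = 24
Cheapest insertion is between R8 and L4, adding 2.
New total = 73 + 2 = 75.

+2 miles — insert L3 between R8 and L4.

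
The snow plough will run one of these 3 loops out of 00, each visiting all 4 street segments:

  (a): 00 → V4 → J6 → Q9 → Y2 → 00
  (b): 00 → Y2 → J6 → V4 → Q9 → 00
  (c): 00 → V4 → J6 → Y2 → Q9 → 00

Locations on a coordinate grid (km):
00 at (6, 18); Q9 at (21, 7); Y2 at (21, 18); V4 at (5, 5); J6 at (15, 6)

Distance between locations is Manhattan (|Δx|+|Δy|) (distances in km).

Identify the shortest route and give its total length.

Shortest is (a), total 58 km.

(a): 14 + 11 + 7 + 11 + 15 = 58
(b): 15 + 18 + 11 + 18 + 26 = 88
(c): 14 + 11 + 18 + 11 + 26 = 80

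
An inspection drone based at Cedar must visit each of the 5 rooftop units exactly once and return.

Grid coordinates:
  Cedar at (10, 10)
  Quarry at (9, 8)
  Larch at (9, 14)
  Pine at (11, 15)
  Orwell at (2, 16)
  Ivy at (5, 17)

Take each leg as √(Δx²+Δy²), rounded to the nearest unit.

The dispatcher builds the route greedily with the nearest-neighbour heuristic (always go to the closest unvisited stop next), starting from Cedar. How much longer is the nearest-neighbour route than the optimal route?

The nearest-neighbour route is 1 longer than optimal.

Cedar: Quarry=2, Larch=4, Pine=5, Ivy=9, Orwell=10 ⇒ Quarry
Quarry: Larch=6, Pine=7, Ivy=10, Orwell=11 ⇒ Larch
Larch: Pine=2, Ivy=5, Orwell=7 ⇒ Pine
Pine: Ivy=6, Orwell=9 ⇒ Ivy
Ivy: Orwell=3 ⇒ Orwell
NN route Cedar → Quarry → Larch → Pine → Ivy → Orwell → Cedar costs 29.
Optimal: Cedar → Quarry → Orwell → Ivy → Larch → Pine → Cedar costs 28 (by enumerating all 60 distinct tours).
Excess = 29 − 28 = 1.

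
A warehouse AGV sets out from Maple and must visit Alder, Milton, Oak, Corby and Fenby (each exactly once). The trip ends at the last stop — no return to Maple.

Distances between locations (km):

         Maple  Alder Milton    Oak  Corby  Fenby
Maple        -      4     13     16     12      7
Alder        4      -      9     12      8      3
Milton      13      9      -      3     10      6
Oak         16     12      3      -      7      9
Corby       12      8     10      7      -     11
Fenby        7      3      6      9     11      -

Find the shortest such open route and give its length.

23 km — the minimum one-way total.

There are 5! = 120 possible orderings.
Maple → Alder → Milton → Oak → Corby → Fenby: 4+9+3+7+11 = 34
Maple → Alder → Milton → Oak → Fenby → Corby: 4+9+3+9+11 = 36
Maple → Alder → Milton → Corby → Oak → Fenby: 4+9+10+7+9 = 39
Maple → Alder → Milton → Corby → Fenby → Oak: 4+9+10+11+9 = 43
Maple → Alder → Milton → Fenby → Oak → Corby: 4+9+6+9+7 = 35
Maple → Alder → Milton → Fenby → Corby → Oak: 4+9+6+11+7 = 37
Maple → Alder → Oak → Milton → Corby → Fenby: 4+12+3+10+11 = 40
Maple → Alder → Oak → Milton → Fenby → Corby: 4+12+3+6+11 = 36
Maple → Alder → Oak → Corby → Milton → Fenby: 4+12+7+10+6 = 39
Maple → Alder → Oak → Corby → Fenby → Milton: 4+12+7+11+6 = 40
Maple → Alder → Oak → Fenby → Milton → Corby: 4+12+9+6+10 = 41
Maple → Alder → Oak → Fenby → Corby → Milton: 4+12+9+11+10 = 46
Maple → Alder → Corby → Milton → Oak → Fenby: 4+8+10+3+9 = 34
Maple → Alder → Corby → Milton → Fenby → Oak: 4+8+10+6+9 = 37
… (106 more)
Maple → Alder → Fenby → Milton → Oak → Corby: 4+3+6+3+7 = 23  ← best
The minimum is 23.
One shortest path: Maple → Alder → Fenby → Milton → Oak → Corby.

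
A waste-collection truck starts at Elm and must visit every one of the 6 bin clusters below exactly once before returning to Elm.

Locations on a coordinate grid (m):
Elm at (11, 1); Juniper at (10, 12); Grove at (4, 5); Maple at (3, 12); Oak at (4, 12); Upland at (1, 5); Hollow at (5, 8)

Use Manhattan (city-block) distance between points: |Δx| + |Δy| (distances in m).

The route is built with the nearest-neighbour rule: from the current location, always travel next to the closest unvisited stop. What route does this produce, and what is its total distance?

46 m along Elm → Grove → Upland → Hollow → Oak → Maple → Juniper → Elm.

Elm → [Grove:11 / Juniper:12 / Hollow:13 / Upland:14 / Oak:18 / Maple:19] → Grove (11)
Grove → [Upland:3 / Hollow:4 / Oak:7 / Maple:8 / Juniper:13] → Upland (3)
Upland → [Hollow:7 / Maple:9 / Oak:10 / Juniper:16] → Hollow (7)
Hollow → [Oak:5 / Maple:6 / Juniper:9] → Oak (5)
Oak → [Maple:1 / Juniper:6] → Maple (1)
Maple → [Juniper:7] → Juniper (7)
Return Juniper→Elm: 12.
Total = 11 + 3 + 7 + 5 + 1 + 7 + 12 = 46.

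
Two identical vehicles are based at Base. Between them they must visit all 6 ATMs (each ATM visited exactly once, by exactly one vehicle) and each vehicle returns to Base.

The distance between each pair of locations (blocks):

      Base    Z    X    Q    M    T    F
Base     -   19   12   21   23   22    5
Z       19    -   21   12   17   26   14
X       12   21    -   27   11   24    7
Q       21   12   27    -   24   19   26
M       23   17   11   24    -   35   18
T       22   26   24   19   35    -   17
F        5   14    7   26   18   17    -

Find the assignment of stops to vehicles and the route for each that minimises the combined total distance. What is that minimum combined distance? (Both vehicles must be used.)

Check every non-empty split of the stops between the two vehicles; for each half take its own optimal tour:
  {Z} + {X, Q, M, T, F}: 38 + 88 = 126
  {X} + {Z, Q, M, T, F}: 24 + 93 = 117
  {Z, X} + {Q, M, T, F}: 52 + 88 = 140
  {Q} + {Z, X, M, T, F}: 42 + 88 = 130
  {Z, Q} + {X, M, T, F}: 52 + 80 = 132
  {X, Q} + {Z, M, T, F}: 60 + 88 = 148
  … (31 splits in total)
  {Z, X, Q, M, T} + {F}: 93 + 10 = 103  ← best
Best: vehicle 1 Base → X → M → Z → Q → T → Base = 93; vehicle 2 Base → F → Base = 10; combined 103.

103 blocks — the smallest possible combined total.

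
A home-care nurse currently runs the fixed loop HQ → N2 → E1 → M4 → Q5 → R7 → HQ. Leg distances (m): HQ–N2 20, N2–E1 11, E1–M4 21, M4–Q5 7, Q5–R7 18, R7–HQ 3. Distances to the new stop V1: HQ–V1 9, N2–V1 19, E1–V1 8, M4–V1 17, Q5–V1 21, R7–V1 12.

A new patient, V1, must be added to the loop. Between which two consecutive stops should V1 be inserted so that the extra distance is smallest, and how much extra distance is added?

+4 m — insert V1 between E1 and M4.

Insertion cost between consecutive stops i–j is d(i,V1) + d(V1,j) − d(i,j):
  between HQ and N2: 9 + 19 − 20 = 8
  between N2 and E1: 19 + 8 − 11 = 16
  between E1 and M4: 8 + 17 − 21 = 4
  between M4 and Q5: 17 + 21 − 7 = 31
  between Q5 and R7: 21 + 12 − 18 = 15
  between R7 and HQ: 12 + 9 − 3 = 18
Cheapest insertion is between E1 and M4, adding 4.
New total = 80 + 4 = 84.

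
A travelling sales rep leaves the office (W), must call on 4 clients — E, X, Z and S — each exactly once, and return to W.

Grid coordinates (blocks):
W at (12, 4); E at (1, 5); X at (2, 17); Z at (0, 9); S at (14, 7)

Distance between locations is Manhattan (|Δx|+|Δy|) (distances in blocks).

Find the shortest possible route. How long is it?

Minimum total distance: 54 blocks.

With 4 stops there are 4!/2 = 12 distinct round trips (a route and its reverse cost the same).
W-E-X-Z-S-W: 12+13+10+16+5 = 56
W-E-X-S-Z-W: 12+13+22+16+17 = 80
W-E-Z-X-S-W: 12+5+10+22+5 = 54
W-E-Z-S-X-W: 12+5+16+22+23 = 78
W-E-S-X-Z-W: 12+15+22+10+17 = 76
W-E-S-Z-X-W: 12+15+16+10+23 = 76
W-X-E-Z-S-W: 23+13+5+16+5 = 62
W-X-E-S-Z-W: 23+13+15+16+17 = 84
W-X-Z-E-S-W: 23+10+5+15+5 = 58
W-X-S-E-Z-W: 23+22+15+5+17 = 82
W-Z-E-X-S-W: 17+5+13+22+5 = 62
W-Z-X-E-S-W: 17+10+13+15+5 = 60
The minimum is 54.
One optimal route: W → E → Z → X → S → W (or its reverse).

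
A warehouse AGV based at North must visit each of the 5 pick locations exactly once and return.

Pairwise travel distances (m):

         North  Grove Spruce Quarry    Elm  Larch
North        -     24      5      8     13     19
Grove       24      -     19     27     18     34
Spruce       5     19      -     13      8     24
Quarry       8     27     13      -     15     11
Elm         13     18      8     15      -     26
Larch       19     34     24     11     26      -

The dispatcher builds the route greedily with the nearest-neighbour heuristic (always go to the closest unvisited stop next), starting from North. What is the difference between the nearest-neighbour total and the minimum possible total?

The nearest-neighbour route is 13 m longer than optimal.

From North: Spruce=5, Quarry=8, Elm=13, Larch=19, Grove=24 → choose Spruce (5).
From Spruce: Elm=8, Quarry=13, Grove=19, Larch=24 → choose Elm (8).
From Elm: Quarry=15, Grove=18, Larch=26 → choose Quarry (15).
From Quarry: Larch=11, Grove=27 → choose Larch (11).
From Larch: Grove=34 → choose Grove (34).
NN route North → Spruce → Elm → Quarry → Larch → Grove → North costs 97.
Optimal: North → Spruce → Elm → Grove → Larch → Quarry → North costs 84 (by enumerating all 60 distinct tours).
Excess = 97 − 84 = 13.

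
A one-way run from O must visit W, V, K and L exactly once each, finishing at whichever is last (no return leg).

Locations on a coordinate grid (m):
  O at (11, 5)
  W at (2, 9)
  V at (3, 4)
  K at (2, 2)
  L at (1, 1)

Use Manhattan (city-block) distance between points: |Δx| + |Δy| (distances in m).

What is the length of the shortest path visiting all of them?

Shortest open route: 23 m.

There are 4! = 24 possible orderings.
O→W→V→K→L: 13+6+3+2 = 24
O→W→V→L→K: 13+6+5+2 = 26
O→W→K→V→L: 13+7+3+5 = 28
O→W→K→L→V: 13+7+2+5 = 27
O→W→L→V→K: 13+9+5+3 = 30
O→W→L→K→V: 13+9+2+3 = 27
O→V→W→K→L: 9+6+7+2 = 24
O→V→W→L→K: 9+6+9+2 = 26
O→V→K→W→L: 9+3+7+9 = 28
O→V→K→L→W: 9+3+2+9 = 23
O→V→L→W→K: 9+5+9+7 = 30
O→V→L→K→W: 9+5+2+7 = 23
O→K→W→V→L: 12+7+6+5 = 30
O→K→W→L→V: 12+7+9+5 = 33
… (10 more)
The minimum is 23.
One shortest path: O → V → K → L → W.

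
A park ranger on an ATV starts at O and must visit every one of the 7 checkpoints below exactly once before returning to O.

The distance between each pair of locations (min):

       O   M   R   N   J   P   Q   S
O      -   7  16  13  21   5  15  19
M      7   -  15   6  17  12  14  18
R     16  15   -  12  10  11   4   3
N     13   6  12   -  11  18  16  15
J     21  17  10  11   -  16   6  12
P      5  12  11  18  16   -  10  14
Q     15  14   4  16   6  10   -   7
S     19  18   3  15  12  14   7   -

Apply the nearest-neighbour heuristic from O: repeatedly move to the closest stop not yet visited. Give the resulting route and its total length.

O → [P:5 / M:7 / N:13 / Q:15 / R:16 / S:19 / J:21] → P (5)
P → [Q:10 / R:11 / M:12 / S:14 / J:16 / N:18] → Q (10)
Q → [R:4 / J:6 / S:7 / M:14 / N:16] → R (4)
R → [S:3 / J:10 / N:12 / M:15] → S (3)
S → [J:12 / N:15 / M:18] → J (12)
J → [N:11 / M:17] → N (11)
N → [M:6] → M (6)
Return M→O: 7.
Total = 5 + 10 + 4 + 3 + 12 + 11 + 6 + 7 = 58.

Nearest-neighbour total = 58 min; route O → P → Q → R → S → J → N → M → O.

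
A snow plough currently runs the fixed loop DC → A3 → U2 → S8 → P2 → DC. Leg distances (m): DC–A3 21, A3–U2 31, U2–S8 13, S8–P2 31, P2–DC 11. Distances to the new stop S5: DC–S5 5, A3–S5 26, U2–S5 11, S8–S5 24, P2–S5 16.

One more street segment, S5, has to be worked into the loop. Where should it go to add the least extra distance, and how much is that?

Adding 6 m by placing S5 on the A3–U2 leg.

Insertion cost between consecutive stops i–j is d(i,S5) + d(S5,j) − d(i,j):
  between DC and A3: 5 + 26 − 21 = 10
  between A3 and U2: 26 + 11 − 31 = 6
  between U2 and S8: 11 + 24 − 13 = 22
  between S8 and P2: 24 + 16 − 31 = 9
  between P2 and DC: 16 + 5 − 11 = 10
Cheapest insertion is between A3 and U2, adding 6.
New total = 107 + 6 = 113.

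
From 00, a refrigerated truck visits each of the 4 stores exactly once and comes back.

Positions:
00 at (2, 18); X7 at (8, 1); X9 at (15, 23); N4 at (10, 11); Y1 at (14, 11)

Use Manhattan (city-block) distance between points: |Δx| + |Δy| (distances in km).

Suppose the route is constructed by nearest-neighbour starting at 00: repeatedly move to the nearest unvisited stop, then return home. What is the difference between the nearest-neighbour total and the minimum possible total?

From 00: N4=15, X9=18, Y1=19, X7=23 → choose N4 (15).
From N4: Y1=4, X7=12, X9=17 → choose Y1 (4).
From Y1: X9=13, X7=16 → choose X9 (13).
From X9: X7=29 → choose X7 (29).
NN route 00 → N4 → Y1 → X9 → X7 → 00 costs 84.
Optimal: 00 → X7 → N4 → Y1 → X9 → 00 costs 70 (by enumerating all 12 distinct tours).
Excess = 84 − 70 = 14.

14 km longer than the optimal tour.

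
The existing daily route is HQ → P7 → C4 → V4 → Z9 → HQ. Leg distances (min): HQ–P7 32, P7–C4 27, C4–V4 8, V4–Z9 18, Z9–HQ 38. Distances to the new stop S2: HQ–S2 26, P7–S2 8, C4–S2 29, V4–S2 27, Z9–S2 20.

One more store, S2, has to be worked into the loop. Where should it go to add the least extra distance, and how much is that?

Insertion cost between consecutive stops i–j is d(i,S2) + d(S2,j) − d(i,j):
  between HQ and P7: 26 + 8 − 32 = 2
  between P7 and C4: 8 + 29 − 27 = 10
  between C4 and V4: 29 + 27 − 8 = 48
  between V4 and Z9: 27 + 20 − 18 = 29
  between Z9 and HQ: 20 + 26 − 38 = 8
Cheapest insertion is between HQ and P7, adding 2.
New total = 123 + 2 = 125.

Adding 2 min by placing S2 on the HQ–P7 leg.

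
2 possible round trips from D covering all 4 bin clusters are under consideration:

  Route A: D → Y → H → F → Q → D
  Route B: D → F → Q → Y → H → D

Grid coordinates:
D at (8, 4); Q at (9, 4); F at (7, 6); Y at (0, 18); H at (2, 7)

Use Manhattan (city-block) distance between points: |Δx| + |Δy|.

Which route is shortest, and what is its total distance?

46 — Route A is the shortest.

Route A: 22 + 13 + 6 + 4 + 1 = 46
Route B: 3 + 4 + 23 + 13 + 9 = 52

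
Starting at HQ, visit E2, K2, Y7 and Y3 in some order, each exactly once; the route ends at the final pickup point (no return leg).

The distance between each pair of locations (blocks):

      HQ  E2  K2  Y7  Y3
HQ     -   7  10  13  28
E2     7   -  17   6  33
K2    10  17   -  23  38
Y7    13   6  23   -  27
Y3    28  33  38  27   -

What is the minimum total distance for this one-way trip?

There are 4! = 24 possible orderings.
HQ → E2 → K2 → Y7 → Y3: 7+17+23+27 = 74
HQ → E2 → K2 → Y3 → Y7: 7+17+38+27 = 89
HQ → E2 → Y7 → K2 → Y3: 7+6+23+38 = 74
HQ → E2 → Y7 → Y3 → K2: 7+6+27+38 = 78
HQ → E2 → Y3 → K2 → Y7: 7+33+38+23 = 101
HQ → E2 → Y3 → Y7 → K2: 7+33+27+23 = 90
HQ → K2 → E2 → Y7 → Y3: 10+17+6+27 = 60
HQ → K2 → E2 → Y3 → Y7: 10+17+33+27 = 87
HQ → K2 → Y7 → E2 → Y3: 10+23+6+33 = 72
HQ → K2 → Y7 → Y3 → E2: 10+23+27+33 = 93
HQ → K2 → Y3 → E2 → Y7: 10+38+33+6 = 87
HQ → K2 → Y3 → Y7 → E2: 10+38+27+6 = 81
HQ → Y7 → E2 → K2 → Y3: 13+6+17+38 = 74
HQ → Y7 → E2 → Y3 → K2: 13+6+33+38 = 90
… (10 more)
The minimum is 60.
One shortest path: HQ → K2 → E2 → Y7 → Y3.

Minimum one-way distance = 60 blocks.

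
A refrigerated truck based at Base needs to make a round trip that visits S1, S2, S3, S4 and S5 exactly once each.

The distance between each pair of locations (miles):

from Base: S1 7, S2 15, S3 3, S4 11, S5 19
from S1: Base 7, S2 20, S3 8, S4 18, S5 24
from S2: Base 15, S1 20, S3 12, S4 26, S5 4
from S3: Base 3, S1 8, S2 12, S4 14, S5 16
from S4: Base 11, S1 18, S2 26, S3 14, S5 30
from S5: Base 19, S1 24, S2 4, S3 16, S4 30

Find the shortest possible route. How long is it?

72 miles — the shortest possible round trip.

Base - S1 - S2 - S3 - S4 - S5 - Base: 7+20+12+14+30+19 = 102
Base - S1 - S2 - S3 - S5 - S4 - Base: 7+20+12+16+30+11 = 96
Base - S1 - S2 - S4 - S3 - S5 - Base: 7+20+26+14+16+19 = 102
Base - S1 - S2 - S4 - S5 - S3 - Base: 7+20+26+30+16+3 = 102
Base - S1 - S2 - S5 - S3 - S4 - Base: 7+20+4+16+14+11 = 72
Base - S1 - S2 - S5 - S4 - S3 - Base: 7+20+4+30+14+3 = 78
Base - S1 - S3 - S2 - S4 - S5 - Base: 7+8+12+26+30+19 = 102
Base - S1 - S3 - S2 - S5 - S4 - Base: 7+8+12+4+30+11 = 72
Base - S1 - S3 - S4 - S2 - S5 - Base: 7+8+14+26+4+19 = 78
Base - S1 - S3 - S4 - S5 - S2 - Base: 7+8+14+30+4+15 = 78
Base - S1 - S3 - S5 - S2 - S4 - Base: 7+8+16+4+26+11 = 72
Base - S1 - S3 - S5 - S4 - S2 - Base: 7+8+16+30+26+15 = 102
Base - S1 - S4 - S2 - S3 - S5 - Base: 7+18+26+12+16+19 = 98
Base - S1 - S4 - S2 - S5 - S3 - Base: 7+18+26+4+16+3 = 74
… (46 more)
The minimum is 72.
One optimal route: Base → S1 → S2 → S5 → S3 → S4 → Base (or its reverse).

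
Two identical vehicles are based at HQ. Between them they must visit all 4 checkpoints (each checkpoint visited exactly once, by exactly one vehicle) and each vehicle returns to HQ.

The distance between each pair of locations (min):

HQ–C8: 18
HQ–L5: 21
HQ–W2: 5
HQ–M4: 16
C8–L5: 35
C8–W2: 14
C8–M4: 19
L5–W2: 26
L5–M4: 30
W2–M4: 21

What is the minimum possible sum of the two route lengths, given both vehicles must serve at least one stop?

Minimum combined distance: 96 min.

Try each way of splitting the stops between the two vehicles (each non-empty) and, for each split, find the best tour for each vehicle:
  {C8} + {L5, W2, M4}: 36 + 77 = 113
  {L5} + {C8, W2, M4}: 42 + 54 = 96
  {C8, L5} + {W2, M4}: 74 + 42 = 116
  {W2} + {C8, L5, M4}: 10 + 88 = 98
  {C8, W2} + {L5, M4}: 37 + 67 = 104
  {L5, W2} + {C8, M4}: 52 + 53 = 105
  … (7 splits in total)
Best: vehicle 1 HQ → L5 → HQ = 42; vehicle 2 HQ → W2 → C8 → M4 → HQ = 54; combined 96.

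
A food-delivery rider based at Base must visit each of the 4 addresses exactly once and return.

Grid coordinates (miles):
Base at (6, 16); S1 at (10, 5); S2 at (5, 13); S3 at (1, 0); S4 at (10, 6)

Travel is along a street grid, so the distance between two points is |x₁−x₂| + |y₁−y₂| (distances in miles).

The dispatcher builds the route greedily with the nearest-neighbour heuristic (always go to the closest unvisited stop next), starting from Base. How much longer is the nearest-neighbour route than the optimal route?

From Base: S2=4, S4=14, S1=15, S3=21 → choose S2 (4).
From S2: S4=12, S1=13, S3=17 → choose S4 (12).
From S4: S1=1, S3=15 → choose S1 (1).
From S1: S3=14 → choose S3 (14).
NN route Base → S2 → S4 → S1 → S3 → Base costs 52.
Optimal: Base → S2 → S3 → S1 → S4 → Base costs 50 (by enumerating all 12 distinct tours).
Excess = 52 − 50 = 2.

Excess over optimum: 2 miles.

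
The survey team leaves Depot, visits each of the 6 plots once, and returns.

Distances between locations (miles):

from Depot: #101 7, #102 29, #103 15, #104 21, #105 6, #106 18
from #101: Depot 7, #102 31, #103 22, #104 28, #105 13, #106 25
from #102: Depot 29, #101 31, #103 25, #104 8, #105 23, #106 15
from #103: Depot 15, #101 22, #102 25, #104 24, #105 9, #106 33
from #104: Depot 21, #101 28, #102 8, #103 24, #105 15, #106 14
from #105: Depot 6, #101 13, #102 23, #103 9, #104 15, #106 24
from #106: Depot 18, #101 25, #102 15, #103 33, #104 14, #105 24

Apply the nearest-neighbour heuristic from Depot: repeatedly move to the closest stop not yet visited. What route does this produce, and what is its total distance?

Depot → [#105:6 / #101:7 / #103:15 / #106:18 / #104:21 / #102:29] → #105 (6)
#105 → [#103:9 / #101:13 / #104:15 / #102:23 / #106:24] → #103 (9)
#103 → [#101:22 / #104:24 / #102:25 / #106:33] → #101 (22)
#101 → [#106:25 / #104:28 / #102:31] → #106 (25)
#106 → [#104:14 / #102:15] → #104 (14)
#104 → [#102:8] → #102 (8)
Return #102→Depot: 29.
Total = 6 + 9 + 22 + 25 + 14 + 8 + 29 = 113.

113 miles along Depot → #105 → #103 → #101 → #106 → #104 → #102 → Depot.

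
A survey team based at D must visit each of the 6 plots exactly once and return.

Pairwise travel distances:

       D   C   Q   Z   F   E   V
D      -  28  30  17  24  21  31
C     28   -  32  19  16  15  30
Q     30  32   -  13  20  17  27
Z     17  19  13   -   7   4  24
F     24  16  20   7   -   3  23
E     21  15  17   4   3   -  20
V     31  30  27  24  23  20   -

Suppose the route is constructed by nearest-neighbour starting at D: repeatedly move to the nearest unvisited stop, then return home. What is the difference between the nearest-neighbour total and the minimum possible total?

D: Z=17, E=21, F=24, C=28, Q=30, V=31 ⇒ Z
Z: E=4, F=7, Q=13, C=19, V=24 ⇒ E
E: F=3, C=15, Q=17, V=20 ⇒ F
F: C=16, Q=20, V=23 ⇒ C
C: V=30, Q=32 ⇒ V
V: Q=27 ⇒ Q
NN route D → Z → E → F → C → V → Q → D costs 127.
Optimal: D → C → F → E → Z → Q → V → D costs 122 (by enumerating all 360 distinct tours).
Excess = 127 − 122 = 5.

Excess over optimum: 5.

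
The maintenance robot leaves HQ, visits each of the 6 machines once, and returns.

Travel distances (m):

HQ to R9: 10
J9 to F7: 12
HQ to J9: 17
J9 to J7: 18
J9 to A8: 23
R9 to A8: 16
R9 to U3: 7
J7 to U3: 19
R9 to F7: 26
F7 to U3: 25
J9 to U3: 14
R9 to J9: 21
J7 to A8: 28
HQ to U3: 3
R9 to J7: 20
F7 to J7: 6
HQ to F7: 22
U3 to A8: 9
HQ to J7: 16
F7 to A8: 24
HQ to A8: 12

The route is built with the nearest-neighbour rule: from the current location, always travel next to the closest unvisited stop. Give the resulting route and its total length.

Nearest-neighbour total = 83 m; route HQ → U3 → R9 → A8 → J9 → F7 → J7 → HQ.

HQ → [U3:3 / R9:10 / A8:12 / J7:16 / J9:17 / F7:22] → U3 (3)
U3 → [R9:7 / A8:9 / J9:14 / J7:19 / F7:25] → R9 (7)
R9 → [A8:16 / J7:20 / J9:21 / F7:26] → A8 (16)
A8 → [J9:23 / F7:24 / J7:28] → J9 (23)
J9 → [F7:12 / J7:18] → F7 (12)
F7 → [J7:6] → J7 (6)
Return J7→HQ: 16.
Total = 3 + 7 + 16 + 23 + 12 + 6 + 16 = 83.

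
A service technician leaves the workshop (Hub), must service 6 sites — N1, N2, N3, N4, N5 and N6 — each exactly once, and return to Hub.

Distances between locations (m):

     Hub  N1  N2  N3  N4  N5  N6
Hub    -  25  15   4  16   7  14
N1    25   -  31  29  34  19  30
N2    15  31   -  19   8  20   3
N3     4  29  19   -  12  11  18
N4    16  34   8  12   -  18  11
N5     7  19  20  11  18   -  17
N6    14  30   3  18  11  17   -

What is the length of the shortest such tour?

With 6 stops there are 6!/2 = 360 distinct round trips (a route and its reverse cost the same).
Hub → N1 → N2 → N3 → N4 → N5 → N6 → Hub: 25+31+19+12+18+17+14 = 136
Hub → N1 → N2 → N3 → N4 → N6 → N5 → Hub: 25+31+19+12+11+17+7 = 122
Hub → N1 → N2 → N3 → N5 → N4 → N6 → Hub: 25+31+19+11+18+11+14 = 129
Hub → N1 → N2 → N3 → N5 → N6 → N4 → Hub: 25+31+19+11+17+11+16 = 130
Hub → N1 → N2 → N3 → N6 → N4 → N5 → Hub: 25+31+19+18+11+18+7 = 129
Hub → N1 → N2 → N3 → N6 → N5 → N4 → Hub: 25+31+19+18+17+18+16 = 144
Hub → N1 → N2 → N4 → N3 → N5 → N6 → Hub: 25+31+8+12+11+17+14 = 118
Hub → N1 → N2 → N4 → N3 → N6 → N5 → Hub: 25+31+8+12+18+17+7 = 118
… (352 more)
Hub → N3 → N4 → N2 → N6 → N1 → N5 → Hub: 4+12+8+3+30+19+7 = 83  ← best
The minimum is 83.
One optimal route: Hub → N3 → N4 → N2 → N6 → N1 → N5 → Hub (or its reverse).

83 m — the shortest possible round trip.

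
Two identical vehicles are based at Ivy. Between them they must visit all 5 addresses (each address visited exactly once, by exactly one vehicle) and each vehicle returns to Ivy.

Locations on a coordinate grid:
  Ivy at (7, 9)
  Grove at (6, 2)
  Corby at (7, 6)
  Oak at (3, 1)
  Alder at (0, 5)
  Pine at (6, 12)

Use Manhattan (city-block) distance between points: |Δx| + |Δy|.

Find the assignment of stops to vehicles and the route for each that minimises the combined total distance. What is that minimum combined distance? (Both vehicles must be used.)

38 — the smallest possible combined total.

There are 2^4 − 1 = 15 ways to divide the 5 stops into two non-empty groups. For each, the best each vehicle can do is its own shortest tour through its group:
  {Grove} + {Corby, Oak, Alder, Pine}: 16 + 36 = 52
  {Corby} + {Grove, Oak, Alder, Pine}: 6 + 36 = 42
  {Grove, Corby} + {Oak, Alder, Pine}: 16 + 36 = 52
  {Oak} + {Grove, Corby, Alder, Pine}: 24 + 34 = 58
  {Grove, Oak} + {Corby, Alder, Pine}: 24 + 28 = 52
  {Corby, Oak} + {Grove, Alder, Pine}: 24 + 34 = 58
  … (15 splits in total)
  {Grove, Corby, Oak, Alder} + {Pine}: 30 + 8 = 38  ← best
Best: vehicle 1 Ivy → Grove → Oak → Alder → Corby → Ivy = 30; vehicle 2 Ivy → Pine → Ivy = 8; combined 38.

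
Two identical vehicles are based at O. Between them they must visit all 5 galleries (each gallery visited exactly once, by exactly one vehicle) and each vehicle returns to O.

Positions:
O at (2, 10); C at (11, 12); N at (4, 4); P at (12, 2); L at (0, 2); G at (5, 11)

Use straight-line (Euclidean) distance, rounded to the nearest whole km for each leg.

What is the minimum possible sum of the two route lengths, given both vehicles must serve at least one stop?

Try each way of splitting the stops between the two vehicles (each non-empty) and, for each split, find the best tour for each vehicle:
  {C} + {N, P, L, G}: 18 + 34 = 52
  {N} + {C, P, L, G}: 12 + 39 = 51
  {C, N} + {P, L, G}: 26 + 34 = 60
  {P} + {C, N, L, G}: 26 + 32 = 58
  {C, P} + {N, L, G}: 32 + 22 = 54
  {N, P} + {C, L, G}: 27 + 32 = 59
  … (15 splits in total)
  {C, N, P, L} + {G}: 39 + 6 = 45  ← best
Best: vehicle 1 O → C → P → N → L → O = 39; vehicle 2 O → G → O = 6; combined 45.

45 km — the smallest possible combined total.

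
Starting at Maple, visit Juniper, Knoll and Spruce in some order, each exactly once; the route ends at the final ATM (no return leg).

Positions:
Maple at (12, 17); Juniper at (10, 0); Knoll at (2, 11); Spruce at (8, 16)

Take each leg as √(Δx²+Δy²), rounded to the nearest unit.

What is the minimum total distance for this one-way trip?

There are 3! = 6 possible orderings.
Maple→Juniper→Knoll→Spruce: 17+14+8 = 39
Maple→Juniper→Spruce→Knoll: 17+16+8 = 41
Maple→Knoll→Juniper→Spruce: 12+14+16 = 42
Maple→Knoll→Spruce→Juniper: 12+8+16 = 36
Maple→Spruce→Juniper→Knoll: 4+16+14 = 34
Maple→Spruce→Knoll→Juniper: 4+8+14 = 26
The minimum is 26.
One shortest path: Maple → Spruce → Knoll → Juniper.

Shortest open route: 26.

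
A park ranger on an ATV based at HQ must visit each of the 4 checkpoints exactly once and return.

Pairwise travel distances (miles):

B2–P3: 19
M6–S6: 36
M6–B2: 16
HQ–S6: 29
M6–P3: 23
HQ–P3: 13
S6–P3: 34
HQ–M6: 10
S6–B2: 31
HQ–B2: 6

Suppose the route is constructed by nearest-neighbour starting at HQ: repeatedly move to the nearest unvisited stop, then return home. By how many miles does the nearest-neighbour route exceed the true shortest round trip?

Excess over optimum: 4 miles.

From HQ: B2=6, M6=10, P3=13, S6=29 → choose B2 (6).
From B2: M6=16, P3=19, S6=31 → choose M6 (16).
From M6: P3=23, S6=36 → choose P3 (23).
From P3: S6=34 → choose S6 (34).
NN route HQ → B2 → M6 → P3 → S6 → HQ costs 108.
Optimal: HQ → M6 → B2 → S6 → P3 → HQ costs 104 (by enumerating all 12 distinct tours).
Excess = 108 − 104 = 4.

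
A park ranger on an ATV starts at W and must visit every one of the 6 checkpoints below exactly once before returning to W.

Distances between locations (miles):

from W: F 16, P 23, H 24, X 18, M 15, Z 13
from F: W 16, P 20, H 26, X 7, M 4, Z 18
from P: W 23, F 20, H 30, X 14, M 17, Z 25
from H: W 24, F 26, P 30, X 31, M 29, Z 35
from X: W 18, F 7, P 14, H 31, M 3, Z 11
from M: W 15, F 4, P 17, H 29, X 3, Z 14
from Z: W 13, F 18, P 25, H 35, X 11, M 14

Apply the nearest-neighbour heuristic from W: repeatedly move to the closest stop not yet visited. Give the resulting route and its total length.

From W: distances to unvisited — Z=13, M=15, F=16, X=18, P=23, H=24. Nearest is Z (13).
From Z: distances to unvisited — X=11, M=14, F=18, P=25, H=35. Nearest is X (11).
From X: distances to unvisited — M=3, F=7, P=14, H=31. Nearest is M (3).
From M: distances to unvisited — F=4, P=17, H=29. Nearest is F (4).
From F: distances to unvisited — P=20, H=26. Nearest is P (20).
From P: distances to unvisited — H=30. Nearest is H (30).
Return H→W: 24.
Total = 13 + 11 + 3 + 4 + 20 + 30 + 24 = 105.

Nearest-neighbour total = 105 miles; route W → Z → X → M → F → P → H → W.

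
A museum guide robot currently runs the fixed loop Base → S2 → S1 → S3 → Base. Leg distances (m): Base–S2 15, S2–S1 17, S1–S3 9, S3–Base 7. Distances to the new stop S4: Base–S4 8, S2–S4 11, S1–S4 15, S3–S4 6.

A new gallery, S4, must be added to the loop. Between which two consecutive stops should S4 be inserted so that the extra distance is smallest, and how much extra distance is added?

Insertion cost between consecutive stops i–j is d(i,S4) + d(S4,j) − d(i,j):
  between Base and S2: 8 + 11 − 15 = 4
  between S2 and S1: 11 + 15 − 17 = 9
  between S1 and S3: 15 + 6 − 9 = 12
  between S3 and Base: 6 + 8 − 7 = 7
Cheapest insertion is between Base and S2, adding 4.
New total = 48 + 4 = 52.

+4 m — insert S4 between Base and S2.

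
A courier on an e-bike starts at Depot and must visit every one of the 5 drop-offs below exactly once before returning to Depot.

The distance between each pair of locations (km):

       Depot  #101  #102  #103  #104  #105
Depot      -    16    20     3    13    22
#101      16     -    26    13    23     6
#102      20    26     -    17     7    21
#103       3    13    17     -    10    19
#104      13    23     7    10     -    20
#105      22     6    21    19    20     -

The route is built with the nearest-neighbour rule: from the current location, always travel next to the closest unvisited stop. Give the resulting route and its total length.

Nearest-neighbour total = 63 km; route Depot → #103 → #104 → #102 → #105 → #101 → Depot.

From Depot: distances to unvisited — #103=3, #104=13, #101=16, #102=20, #105=22. Nearest is #103 (3).
From #103: distances to unvisited — #104=10, #101=13, #102=17, #105=19. Nearest is #104 (10).
From #104: distances to unvisited — #102=7, #105=20, #101=23. Nearest is #102 (7).
From #102: distances to unvisited — #105=21, #101=26. Nearest is #105 (21).
From #105: distances to unvisited — #101=6. Nearest is #101 (6).
Return #101→Depot: 16.
Total = 3 + 10 + 7 + 21 + 6 + 16 = 63.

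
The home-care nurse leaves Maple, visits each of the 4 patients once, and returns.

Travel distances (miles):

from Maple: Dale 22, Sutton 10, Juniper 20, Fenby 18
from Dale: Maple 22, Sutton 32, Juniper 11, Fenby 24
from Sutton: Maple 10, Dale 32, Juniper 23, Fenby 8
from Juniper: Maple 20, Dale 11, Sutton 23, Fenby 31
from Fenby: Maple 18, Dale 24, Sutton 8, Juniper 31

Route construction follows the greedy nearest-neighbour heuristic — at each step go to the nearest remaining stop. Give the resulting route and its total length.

Total distance 73 miles via the nearest-neighbour route Maple → Sutton → Fenby → Dale → Juniper → Maple.

Maple → [Sutton:10 / Fenby:18 / Juniper:20 / Dale:22] → Sutton (10)
Sutton → [Fenby:8 / Juniper:23 / Dale:32] → Fenby (8)
Fenby → [Dale:24 / Juniper:31] → Dale (24)
Dale → [Juniper:11] → Juniper (11)
Return Juniper→Maple: 20.
Total = 10 + 8 + 24 + 11 + 20 = 73.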